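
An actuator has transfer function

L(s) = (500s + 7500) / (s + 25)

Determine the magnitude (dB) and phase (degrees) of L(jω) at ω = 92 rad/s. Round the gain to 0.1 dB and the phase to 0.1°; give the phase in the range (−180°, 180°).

Substitute s = j92:
Numerator: 500(j92) + 7500 = 7500 + j46000
Denominator: (j92) + 25 = 25 + j92
|N| = √(7500² + 46000²) ≈ 46607, ∠N ≈ 80.74°
|D| = √(25² + 92²) ≈ 95.336, ∠D ≈ 74.80°
|L| = 46607 / 95.336 ≈ 488.87
Gain = 20 log₁₀(488.87) ≈ 53.78 dB
∠L = 80.74° − 74.80° = 5.94°

53.8 dB, 5.9°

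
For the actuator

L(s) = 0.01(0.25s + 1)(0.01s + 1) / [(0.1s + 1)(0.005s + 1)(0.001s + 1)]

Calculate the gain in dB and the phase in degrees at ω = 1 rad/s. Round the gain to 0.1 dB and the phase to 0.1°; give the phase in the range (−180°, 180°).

-39.8 dB, 8.6°

At ω = 1 rad/s:
zero (1 + j1·0.25) = 1 + j0.25 → |·| ≈ 1.0308, ∠ ≈ 14.04°
zero (1 + j1·0.01) = 1 + j0.01 → |·| ≈ 1, ∠ ≈ 0.57°
pole (1 + j1·0.1) = 1 + j0.1 → |·| ≈ 1.005, ∠ ≈ 5.71°
pole (1 + j1·0.005) = 1 + j0.005 → |·| ≈ 1, ∠ ≈ 0.29°
pole (1 + j1·0.001) = 1 + j0.001 → |·| ≈ 1, ∠ ≈ 0.06°
|L| = 0.01 · 1.0308 · 1 / (1.005 · 1 · 1) ≈ 0.010257
Gain = 20 log₁₀(0.010257) ≈ -39.78 dB
∠L = (14.04° + 0.57°) − (5.71° + 0.29° + 0.06°) = 8.55°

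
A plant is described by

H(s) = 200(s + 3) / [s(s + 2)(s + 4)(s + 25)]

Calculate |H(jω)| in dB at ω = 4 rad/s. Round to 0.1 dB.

At s = jω = j4:
zero (s+3): 3 + j4 → |·| = √(3²+4²) = √25 ≈ 5, ∠ = arctan(4/3) ≈ 53.13°
pole (s+2): 2 + j4 → |·| = √(2²+4²) = √20 ≈ 4.4721, ∠ = arctan(4/2) ≈ 63.43°
pole (s+4): 4 + j4 → |·| = √(4²+4²) = √32 ≈ 5.6569, ∠ = arctan(4/4) ≈ 45.00°
pole (s+25): 25 + j4 → |·| = √(25²+4²) = √641 ≈ 25.318, ∠ = arctan(4/25) ≈ 9.09°
pole at origin: |s| = 4, ∠ = 90.00° (in denominator)
|H| = 200 · 5 / 2562 ≈ 0.39032
Gain = 20 log₁₀(0.39032) ≈ -8.17 dB

-8.2 dB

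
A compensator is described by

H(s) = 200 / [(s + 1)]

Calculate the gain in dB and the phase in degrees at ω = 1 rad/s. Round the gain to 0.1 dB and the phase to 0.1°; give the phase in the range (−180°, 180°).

At ω = 1 rad/s:
pole (1 + j1·1) = 1 + j1 → |·| ≈ 1.4142, ∠ ≈ 45.00°
|H| = 200 · 1 / (1.4142) ≈ 141.42
Gain = 20 log₁₀(141.42) ≈ 43.01 dB
∠H = (0°) − (45.00°) = -45.00°

43.0 dB, -45.0°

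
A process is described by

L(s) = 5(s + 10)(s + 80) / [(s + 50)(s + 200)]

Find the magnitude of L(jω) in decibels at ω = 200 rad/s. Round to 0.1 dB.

At s = jω = j200:
zero (s+10): 10 + j200 → |·| = √(10²+200²) = √40100 ≈ 200.25, ∠ = arctan(200/10) ≈ 87.14°
zero (s+80): 80 + j200 → |·| = √(80²+200²) = √46400 ≈ 215.41, ∠ = arctan(200/80) ≈ 68.20°
pole (s+50): 50 + j200 → |·| = √(50²+200²) = √42500 ≈ 206.16, ∠ = arctan(200/50) ≈ 75.96°
pole (s+200): 200 + j200 → |·| = √(200²+200²) = √80000 ≈ 282.84, ∠ = arctan(200/200) ≈ 45.00°
|L| = 5 · 43136 / 58310 ≈ 3.6989
Gain = 20 log₁₀(3.6989) ≈ 11.36 dB

11.4 dB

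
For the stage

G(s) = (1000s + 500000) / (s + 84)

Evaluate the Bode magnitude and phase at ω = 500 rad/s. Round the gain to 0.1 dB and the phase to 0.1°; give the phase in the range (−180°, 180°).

62.9 dB, -35.5°

Substitute s = j500:
Numerator: 1000(j500) + 500000 = 500000 + j500000
Denominator: (j500) + 84 = 84 + j500
|N| = √(500000² + 500000²) ≈ 7.0711e+05, ∠N ≈ 45.00°
|D| = √(84² + 500²) ≈ 507.01, ∠D ≈ 80.46°
|G| = 7.0711e+05 / 507.01 ≈ 1394.7
Gain = 20 log₁₀(1394.7) ≈ 62.89 dB
∠G = 45.00° − 80.46° = -35.46°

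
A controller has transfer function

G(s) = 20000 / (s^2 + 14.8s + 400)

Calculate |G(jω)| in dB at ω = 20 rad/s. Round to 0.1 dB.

At s = jω = j20:
quadratic: (j20)² + 14.8·j20 + 400 = 0 + j296 → |·| ≈ 296, ∠ ≈ 90.00°
|G| = 20000 / 296 ≈ 67.568
Gain = 20 log₁₀(67.568) ≈ 36.59 dB

36.6 dB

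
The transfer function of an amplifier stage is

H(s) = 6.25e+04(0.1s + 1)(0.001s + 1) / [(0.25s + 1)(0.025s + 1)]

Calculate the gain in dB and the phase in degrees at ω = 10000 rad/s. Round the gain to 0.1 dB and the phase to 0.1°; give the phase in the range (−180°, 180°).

At ω = 10000 rad/s:
zero (1 + j10000·0.1) = 1 + j1000 → |·| ≈ 1000, ∠ ≈ 89.94°
zero (1 + j10000·0.001) = 1 + j10 → |·| ≈ 10.05, ∠ ≈ 84.29°
pole (1 + j10000·0.25) = 1 + j2500 → |·| ≈ 2500, ∠ ≈ 89.98°
pole (1 + j10000·0.025) = 1 + j250 → |·| ≈ 250, ∠ ≈ 89.77°
|H| = 6.25e+04 · 1000 · 10.05 / (2500 · 250) ≈ 1005
Gain = 20 log₁₀(1005) ≈ 60.04 dB
∠H = (89.94° + 84.29°) − (89.98° + 89.77°) = -5.52°

60.0 dB, -5.5°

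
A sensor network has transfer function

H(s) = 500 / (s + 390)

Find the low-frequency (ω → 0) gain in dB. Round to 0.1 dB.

2.2 dB

H(0) = 500 / 390 ≈ 1.2821
20 log₁₀(1.2821) ≈ 2.16 dB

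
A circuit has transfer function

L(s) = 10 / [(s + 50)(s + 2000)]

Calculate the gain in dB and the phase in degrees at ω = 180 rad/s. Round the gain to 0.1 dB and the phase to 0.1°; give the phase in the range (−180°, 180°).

At s = jω = j180:
pole (s+50): 50 + j180 → |·| = √(50²+180²) = √34900 ≈ 186.82, ∠ = arctan(180/50) ≈ 74.48°
pole (s+2000): 2000 + j180 → |·| = √(2000²+180²) = √4032400 ≈ 2008.1, ∠ = arctan(180/2000) ≈ 5.14°
|L| = 10 / 3.7515e+05 ≈ 2.6656e-05
Gain = 20 log₁₀(2.6656e-05) ≈ -91.48 dB
∠L = 0.00° − 79.62° = -79.62°

-91.5 dB, -79.6°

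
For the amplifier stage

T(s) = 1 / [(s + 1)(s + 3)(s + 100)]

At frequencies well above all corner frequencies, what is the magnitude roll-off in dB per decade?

-60 dB/decade

Each pole contributes −20 dB/decade at high frequency; each zero contributes +20 dB/decade.
Net: 0 zero(s) − 3 pole(s) → -60 dB/decade.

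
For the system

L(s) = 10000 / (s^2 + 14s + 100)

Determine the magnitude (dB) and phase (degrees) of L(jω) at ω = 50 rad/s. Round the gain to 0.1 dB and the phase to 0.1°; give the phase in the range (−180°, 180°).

12.0 dB, -163.7°

At s = jω = j50:
quadratic: (j50)² + 14·j50 + 100 = -2400 + j700 → |·| ≈ 2500, ∠ ≈ 163.74°
|L| = 10000 / 2500 ≈ 4
Gain = 20 log₁₀(4) ≈ 12.04 dB
∠L = 0.00° − 163.74° = -163.74°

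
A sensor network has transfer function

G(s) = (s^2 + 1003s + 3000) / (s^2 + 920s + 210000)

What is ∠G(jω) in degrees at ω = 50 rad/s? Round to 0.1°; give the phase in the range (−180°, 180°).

76.9°

Substitute s = j50:
Numerator: (j50)^2 + 1003(j50) + 3000 = 500 + j50150
Denominator: (j50)^2 + 920(j50) + 210000 = 207500 + j46000
|N| = √(500² + 50150²) ≈ 50152, ∠N ≈ 89.43°
|D| = √(207500² + 46000²) ≈ 2.1254e+05, ∠D ≈ 12.50°
∠G = 89.43° − 12.50° = 76.93°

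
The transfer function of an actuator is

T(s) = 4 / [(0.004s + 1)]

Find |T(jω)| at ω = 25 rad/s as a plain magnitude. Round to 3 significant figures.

At ω = 25 rad/s:
pole (1 + j25·0.004) = 1 + j0.1 → |·| ≈ 1.005, ∠ ≈ 5.71°
|T| = 4 · 1 / (1.005) ≈ 3.9801

3.98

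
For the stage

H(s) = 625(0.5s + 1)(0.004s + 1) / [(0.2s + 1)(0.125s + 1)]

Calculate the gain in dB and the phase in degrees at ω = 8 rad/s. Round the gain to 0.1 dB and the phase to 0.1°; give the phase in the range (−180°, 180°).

59.7 dB, -25.2°

At ω = 8 rad/s:
zero (1 + j8·0.5) = 1 + j4 → |·| ≈ 4.1231, ∠ ≈ 75.96°
zero (1 + j8·0.004) = 1 + j0.032 → |·| ≈ 1.0005, ∠ ≈ 1.83°
pole (1 + j8·0.2) = 1 + j1.6 → |·| ≈ 1.8868, ∠ ≈ 57.99°
pole (1 + j8·0.125) = 1 + j1 → |·| ≈ 1.4142, ∠ ≈ 45.00°
|H| = 625 · 4.1231 · 1.0005 / (1.8868 · 1.4142) ≈ 966.24
Gain = 20 log₁₀(966.24) ≈ 59.70 dB
∠H = (75.96° + 1.83°) − (57.99° + 45.00°) = -25.20°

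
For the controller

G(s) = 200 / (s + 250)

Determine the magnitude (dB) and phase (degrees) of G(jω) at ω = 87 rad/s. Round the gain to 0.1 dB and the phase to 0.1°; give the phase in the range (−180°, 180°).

Substitute s = j87:
Numerator: 200 = 200 + j0
Denominator: (j87) + 250 = 250 + j87
|N| = √(200² + 0²) ≈ 200, ∠N ≈ 0.00°
|D| = √(250² + 87²) ≈ 264.71, ∠D ≈ 19.19°
|G| = 200 / 264.71 ≈ 0.75554
Gain = 20 log₁₀(0.75554) ≈ -2.43 dB
∠G = 0.00° − 19.19° = -19.19°

-2.4 dB, -19.2°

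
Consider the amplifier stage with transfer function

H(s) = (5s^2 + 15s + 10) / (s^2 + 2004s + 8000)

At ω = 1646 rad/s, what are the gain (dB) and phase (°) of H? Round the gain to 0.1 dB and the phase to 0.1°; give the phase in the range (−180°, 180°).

10.0 dB, 50.6°

Substitute s = j1646:
Numerator: 5(j1646)^2 + 15(j1646) + 10 = -13546570 + j24690
Denominator: (j1646)^2 + 2004(j1646) + 8000 = -2701316 + j3298584
|N| = √(13546570² + 24690²) ≈ 1.3547e+07, ∠N ≈ 179.90°
|D| = √(2701316² + 3298584²) ≈ 4.2635e+06, ∠D ≈ 129.32°
|H| = 1.3547e+07 / 4.2635e+06 ≈ 3.1774
Gain = 20 log₁₀(3.1774) ≈ 10.04 dB
∠H = 179.90° − 129.32° = 50.58°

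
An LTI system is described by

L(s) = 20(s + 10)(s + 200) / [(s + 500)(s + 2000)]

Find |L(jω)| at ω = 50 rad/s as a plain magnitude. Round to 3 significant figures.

0.209

At s = jω = j50:
zero (s+10): 10 + j50 → |·| = √(10²+50²) = √2600 ≈ 50.99, ∠ = arctan(50/10) ≈ 78.69°
zero (s+200): 200 + j50 → |·| = √(200²+50²) = √42500 ≈ 206.16, ∠ = arctan(50/200) ≈ 14.04°
pole (s+500): 500 + j50 → |·| = √(500²+50²) = √252500 ≈ 502.49, ∠ = arctan(50/500) ≈ 5.71°
pole (s+2000): 2000 + j50 → |·| = √(2000²+50²) = √4002500 ≈ 2000.6, ∠ = arctan(50/2000) ≈ 1.43°
|L| = 20 · 10512 / 1.0053e+06 ≈ 0.20913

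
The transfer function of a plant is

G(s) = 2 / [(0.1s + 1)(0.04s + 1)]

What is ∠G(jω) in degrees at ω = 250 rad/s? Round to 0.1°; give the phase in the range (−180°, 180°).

-172.0°

At ω = 250 rad/s:
pole (1 + j250·0.1) = 1 + j25 → |·| ≈ 25.02, ∠ ≈ 87.71°
pole (1 + j250·0.04) = 1 + j10 → |·| ≈ 10.05, ∠ ≈ 84.29°
∠G = (0°) − (87.71° + 84.29°) = -172.00°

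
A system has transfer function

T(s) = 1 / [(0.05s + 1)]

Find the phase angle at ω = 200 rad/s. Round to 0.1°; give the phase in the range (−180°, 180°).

At ω = 200 rad/s:
pole (1 + j200·0.05) = 1 + j10 → |·| ≈ 10.05, ∠ ≈ 84.29°
∠T = (0°) − (84.29°) = -84.29°

-84.3°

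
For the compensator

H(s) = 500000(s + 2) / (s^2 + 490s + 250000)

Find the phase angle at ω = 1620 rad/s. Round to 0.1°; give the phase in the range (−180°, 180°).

At s = jω = j1620:
zero (s+2): 2 + j1620 → |·| = √(2²+1620²) = √2624404 ≈ 1620, ∠ = arctan(1620/2) ≈ 89.93°
quadratic: (j1620)² + 490·j1620 + 250000 = -2374400 + j793800 → |·| ≈ 2.5036e+06, ∠ ≈ 161.51°
∠H = 89.93° − 161.51° = -71.58°

-71.6°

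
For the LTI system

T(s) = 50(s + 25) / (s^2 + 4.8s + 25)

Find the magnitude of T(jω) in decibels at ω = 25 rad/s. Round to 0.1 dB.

9.2 dB

At s = jω = j25:
zero (s+25): 25 + j25 → |·| = √(25²+25²) = √1250 ≈ 35.355, ∠ = arctan(25/25) ≈ 45.00°
quadratic: (j25)² + 4.8·j25 + 25 = -600 + j120 → |·| ≈ 611.88, ∠ ≈ 168.69°
|T| = 50 · 35.355 / 611.88 ≈ 2.889
Gain = 20 log₁₀(2.889) ≈ 9.21 dB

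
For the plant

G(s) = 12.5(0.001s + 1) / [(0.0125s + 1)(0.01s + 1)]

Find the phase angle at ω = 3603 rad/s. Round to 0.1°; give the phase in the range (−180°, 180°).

At ω = 3603 rad/s:
zero (1 + j3603·0.001) = 1 + j3.603 → |·| ≈ 3.7392, ∠ ≈ 74.49°
pole (1 + j3603·0.0125) = 1 + j45.0375 → |·| ≈ 45.049, ∠ ≈ 88.73°
pole (1 + j3603·0.01) = 1 + j36.03 → |·| ≈ 36.044, ∠ ≈ 88.41°
∠G = (74.49°) − (88.73° + 88.41°) = -102.65°

-102.7°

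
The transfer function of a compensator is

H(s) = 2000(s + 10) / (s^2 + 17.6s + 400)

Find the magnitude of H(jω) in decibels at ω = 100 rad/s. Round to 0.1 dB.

At s = jω = j100:
zero (s+10): 10 + j100 → |·| = √(10²+100²) = √10100 ≈ 100.5, ∠ = arctan(100/10) ≈ 84.29°
quadratic: (j100)² + 17.6·j100 + 400 = -9600 + j1760 → |·| ≈ 9760, ∠ ≈ 169.61°
|H| = 2000 · 100.5 / 9760 ≈ 20.594
Gain = 20 log₁₀(20.594) ≈ 26.27 dB

26.3 dB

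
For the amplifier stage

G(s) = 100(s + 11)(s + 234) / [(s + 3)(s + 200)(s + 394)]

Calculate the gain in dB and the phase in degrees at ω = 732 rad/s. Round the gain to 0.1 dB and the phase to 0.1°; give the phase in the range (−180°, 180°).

At s = jω = j732:
zero (s+11): 11 + j732 → |·| = √(11²+732²) = √535945 ≈ 732.08, ∠ = arctan(732/11) ≈ 89.14°
zero (s+234): 234 + j732 → |·| = √(234²+732²) = √590580 ≈ 768.49, ∠ = arctan(732/234) ≈ 72.27°
pole (s+3): 3 + j732 → |·| = √(3²+732²) = √535833 ≈ 732.01, ∠ = arctan(732/3) ≈ 89.77°
pole (s+200): 200 + j732 → |·| = √(200²+732²) = √575824 ≈ 758.83, ∠ = arctan(732/200) ≈ 74.72°
pole (s+394): 394 + j732 → |·| = √(394²+732²) = √691060 ≈ 831.3, ∠ = arctan(732/394) ≈ 61.71°
|G| = 100 · 5.626e+05 / 4.6176e+08 ≈ 0.12184
Gain = 20 log₁₀(0.12184) ≈ -18.28 dB
∠G = 161.41° − 226.20° = -64.79°

-18.3 dB, -64.8°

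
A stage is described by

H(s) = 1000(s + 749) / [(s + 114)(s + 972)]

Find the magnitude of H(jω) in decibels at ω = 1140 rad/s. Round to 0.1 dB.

At s = jω = j1140:
zero (s+749): 749 + j1140 → |·| = √(749²+1140²) = √1860601 ≈ 1364, ∠ = arctan(1140/749) ≈ 56.69°
pole (s+114): 114 + j1140 → |·| = √(114²+1140²) = √1312596 ≈ 1145.7, ∠ = arctan(1140/114) ≈ 84.29°
pole (s+972): 972 + j1140 → |·| = √(972²+1140²) = √2244384 ≈ 1498.1, ∠ = arctan(1140/972) ≈ 49.55°
|H| = 1000 · 1364 / 1.7164e+06 ≈ 0.79469
Gain = 20 log₁₀(0.79469) ≈ -2.00 dB

-2.0 dB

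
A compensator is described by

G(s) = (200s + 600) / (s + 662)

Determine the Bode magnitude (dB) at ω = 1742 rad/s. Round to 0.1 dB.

Substitute s = j1742:
Numerator: 200(j1742) + 600 = 600 + j348400
Denominator: (j1742) + 662 = 662 + j1742
|N| = √(600² + 348400²) ≈ 3.484e+05, ∠N ≈ 89.90°
|D| = √(662² + 1742²) ≈ 1863.5, ∠D ≈ 69.19°
|G| = 3.484e+05 / 1863.5 ≈ 186.96
Gain = 20 log₁₀(186.96) ≈ 45.43 dB

45.4 dB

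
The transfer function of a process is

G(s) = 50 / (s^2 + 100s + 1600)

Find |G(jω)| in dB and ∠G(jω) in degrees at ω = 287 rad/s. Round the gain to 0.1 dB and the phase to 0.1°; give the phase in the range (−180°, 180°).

-64.7 dB, -160.4°

Substitute s = j287:
Numerator: 50 = 50 + j0
Denominator: (j287)^2 + 100(j287) + 1600 = -80769 + j28700
|N| = √(50² + 0²) ≈ 50, ∠N ≈ 0.00°
|D| = √(80769² + 28700²) ≈ 85717, ∠D ≈ 160.44°
|G| = 50 / 85717 ≈ 0.00058331
Gain = 20 log₁₀(0.00058331) ≈ -64.68 dB
∠G = 0.00° − 160.44° = -160.44°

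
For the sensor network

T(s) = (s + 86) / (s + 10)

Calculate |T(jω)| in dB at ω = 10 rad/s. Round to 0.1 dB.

15.7 dB

Substitute s = j10:
Numerator: (j10) + 86 = 86 + j10
Denominator: (j10) + 10 = 10 + j10
|N| = √(86² + 10²) ≈ 86.579, ∠N ≈ 6.63°
|D| = √(10² + 10²) ≈ 14.142, ∠D ≈ 45.00°
|T| = 86.579 / 14.142 ≈ 6.1221
Gain = 20 log₁₀(6.1221) ≈ 15.74 dB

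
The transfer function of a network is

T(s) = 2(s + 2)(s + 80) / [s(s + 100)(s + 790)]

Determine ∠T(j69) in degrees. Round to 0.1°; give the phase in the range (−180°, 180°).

-0.5°

At s = jω = j69:
zero (s+2): 2 + j69 → |·| = √(2²+69²) = √4765 ≈ 69.029, ∠ = arctan(69/2) ≈ 88.34°
zero (s+80): 80 + j69 → |·| = √(80²+69²) = √11161 ≈ 105.65, ∠ = arctan(69/80) ≈ 40.78°
pole (s+100): 100 + j69 → |·| = √(100²+69²) = √14761 ≈ 121.49, ∠ = arctan(69/100) ≈ 34.61°
pole (s+790): 790 + j69 → |·| = √(790²+69²) = √628861 ≈ 793.01, ∠ = arctan(69/790) ≈ 4.99°
pole at origin: |s| = 69, ∠ = 90.00° (in denominator)
∠T = 129.12° − 129.60° = -0.48°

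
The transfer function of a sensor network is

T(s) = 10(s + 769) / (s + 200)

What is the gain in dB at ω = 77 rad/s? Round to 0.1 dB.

At s = jω = j77:
zero (s+769): 769 + j77 → |·| = √(769²+77²) = √597290 ≈ 772.85, ∠ = arctan(77/769) ≈ 5.72°
pole (s+200): 200 + j77 → |·| = √(200²+77²) = √45929 ≈ 214.31, ∠ = arctan(77/200) ≈ 21.06°
|T| = 10 · 772.85 / 214.31 ≈ 36.062
Gain = 20 log₁₀(36.062) ≈ 31.14 dB

31.1 dB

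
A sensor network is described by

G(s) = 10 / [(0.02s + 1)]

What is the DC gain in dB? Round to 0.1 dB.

G(0) = 10 · 1 / 1 = 10
20 log₁₀(10) ≈ 20.00 dB

20.0 dB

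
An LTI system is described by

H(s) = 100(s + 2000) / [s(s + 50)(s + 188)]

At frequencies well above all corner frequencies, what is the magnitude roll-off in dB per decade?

Each pole contributes −20 dB/decade at high frequency; each zero contributes +20 dB/decade.
Net: 1 zero(s) − 3 pole(s) → -40 dB/decade.

-40 dB/decade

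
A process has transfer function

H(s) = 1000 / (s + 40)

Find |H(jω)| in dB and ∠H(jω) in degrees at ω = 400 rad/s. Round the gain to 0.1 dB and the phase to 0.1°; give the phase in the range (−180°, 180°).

At s = jω = j400:
pole (s+40): 40 + j400 → |·| = √(40²+400²) = √161600 ≈ 402, ∠ = arctan(400/40) ≈ 84.29°
|H| = 1000 / 402 ≈ 2.4876
Gain = 20 log₁₀(2.4876) ≈ 7.92 dB
∠H = 0.00° − 84.29° = -84.29°

7.9 dB, -84.3°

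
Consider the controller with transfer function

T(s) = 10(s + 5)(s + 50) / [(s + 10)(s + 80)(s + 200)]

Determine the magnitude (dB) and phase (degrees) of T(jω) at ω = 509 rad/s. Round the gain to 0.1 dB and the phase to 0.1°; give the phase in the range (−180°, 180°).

At s = jω = j509:
zero (s+5): 5 + j509 → |·| = √(5²+509²) = √259106 ≈ 509.02, ∠ = arctan(509/5) ≈ 89.44°
zero (s+50): 50 + j509 → |·| = √(50²+509²) = √261581 ≈ 511.45, ∠ = arctan(509/50) ≈ 84.39°
pole (s+10): 10 + j509 → |·| = √(10²+509²) = √259181 ≈ 509.1, ∠ = arctan(509/10) ≈ 88.87°
pole (s+80): 80 + j509 → |·| = √(80²+509²) = √265481 ≈ 515.25, ∠ = arctan(509/80) ≈ 81.07°
pole (s+200): 200 + j509 → |·| = √(200²+509²) = √299081 ≈ 546.88, ∠ = arctan(509/200) ≈ 68.55°
|T| = 10 · 2.6034e+05 / 1.4345e+08 ≈ 0.018148
Gain = 20 log₁₀(0.018148) ≈ -34.82 dB
∠T = 173.83° − 238.49° = -64.66°

-34.8 dB, -64.7°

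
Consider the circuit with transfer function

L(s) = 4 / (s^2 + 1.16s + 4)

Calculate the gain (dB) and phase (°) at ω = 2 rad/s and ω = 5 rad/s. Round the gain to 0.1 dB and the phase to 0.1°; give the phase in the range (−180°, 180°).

At s = jω = j2:
quadratic: (j2)² + 1.16·j2 + 4 = 0 + j2.32 → |·| ≈ 2.32, ∠ ≈ 90.00°
|L| = 4 / 2.32 ≈ 1.7241
Gain = 20 log₁₀(1.7241) ≈ 4.73 dB
∠L = 0.00° − 90.00° = -90.00°

At s = jω = j5:
quadratic: (j5)² + 1.16·j5 + 4 = -21 + j5.8 → |·| ≈ 21.786, ∠ ≈ 164.56°
|L| = 4 / 21.786 ≈ 0.1836
Gain = 20 log₁₀(0.1836) ≈ -14.72 dB
∠L = 0.00° − 164.56° = -164.56°

ω = 2: 4.7 dB, -90.0°; ω = 5: -14.7 dB, -164.6°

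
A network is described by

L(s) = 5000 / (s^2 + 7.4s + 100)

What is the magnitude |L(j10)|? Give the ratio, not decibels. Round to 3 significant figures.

67.6

At s = jω = j10:
quadratic: (j10)² + 7.4·j10 + 100 = 0 + j74 → |·| ≈ 74, ∠ ≈ 90.00°
|L| = 5000 / 74 ≈ 67.568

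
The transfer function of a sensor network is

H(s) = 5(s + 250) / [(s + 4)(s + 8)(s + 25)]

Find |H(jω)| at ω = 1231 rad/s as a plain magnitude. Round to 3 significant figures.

At s = jω = j1231:
zero (s+250): 250 + j1231 → |·| = √(250²+1231²) = √1577861 ≈ 1256.1, ∠ = arctan(1231/250) ≈ 78.52°
pole (s+4): 4 + j1231 → |·| = √(4²+1231²) = √1515377 ≈ 1231, ∠ = arctan(1231/4) ≈ 89.81°
pole (s+8): 8 + j1231 → |·| = √(8²+1231²) = √1515425 ≈ 1231, ∠ = arctan(1231/8) ≈ 89.63°
pole (s+25): 25 + j1231 → |·| = √(25²+1231²) = √1515986 ≈ 1231.3, ∠ = arctan(1231/25) ≈ 88.84°
|H| = 5 · 1256.1 / 1.8659e+09 ≈ 3.3659e-06

3.37e-06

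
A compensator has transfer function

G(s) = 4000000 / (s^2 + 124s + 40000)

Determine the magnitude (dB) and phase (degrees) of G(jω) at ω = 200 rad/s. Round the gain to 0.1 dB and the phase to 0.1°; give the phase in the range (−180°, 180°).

At s = jω = j200:
quadratic: (j200)² + 124·j200 + 40000 = 0 + j24800 → |·| ≈ 24800, ∠ ≈ 90.00°
|G| = 4000000 / 24800 ≈ 161.29
Gain = 20 log₁₀(161.29) ≈ 44.15 dB
∠G = 0.00° − 90.00° = -90.00°

44.2 dB, -90.0°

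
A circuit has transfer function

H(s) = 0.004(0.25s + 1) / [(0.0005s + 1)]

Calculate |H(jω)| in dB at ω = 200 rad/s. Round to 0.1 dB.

-14.0 dB

At ω = 200 rad/s:
zero (1 + j200·0.25) = 1 + j50 → |·| ≈ 50.01, ∠ ≈ 88.85°
pole (1 + j200·0.0005) = 1 + j0.1 → |·| ≈ 1.005, ∠ ≈ 5.71°
|H| = 0.004 · 50.01 / (1.005) ≈ 0.19904
Gain = 20 log₁₀(0.19904) ≈ -14.02 dB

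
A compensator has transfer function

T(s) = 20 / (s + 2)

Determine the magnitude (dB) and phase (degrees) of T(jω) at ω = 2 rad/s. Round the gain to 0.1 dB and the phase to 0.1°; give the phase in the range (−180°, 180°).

17.0 dB, -45.0°

Substitute s = j2:
Numerator: 20 = 20 + j0
Denominator: (j2) + 2 = 2 + j2
|N| = √(20² + 0²) ≈ 20, ∠N ≈ 0.00°
|D| = √(2² + 2²) ≈ 2.8284, ∠D ≈ 45.00°
|T| = 20 / 2.8284 ≈ 7.0711
Gain = 20 log₁₀(7.0711) ≈ 16.99 dB
∠T = 0.00° − 45.00° = -45.00°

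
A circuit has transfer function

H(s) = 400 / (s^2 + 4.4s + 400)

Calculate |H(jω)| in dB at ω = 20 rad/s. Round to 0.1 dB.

At s = jω = j20:
quadratic: (j20)² + 4.4·j20 + 400 = 0 + j88 → |·| ≈ 88, ∠ ≈ 90.00°
|H| = 400 / 88 ≈ 4.5455
Gain = 20 log₁₀(4.5455) ≈ 13.15 dB

13.2 dB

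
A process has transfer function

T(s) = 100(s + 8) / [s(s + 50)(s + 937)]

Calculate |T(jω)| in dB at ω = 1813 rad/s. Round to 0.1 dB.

At s = jω = j1813:
zero (s+8): 8 + j1813 → |·| = √(8²+1813²) = √3287033 ≈ 1813, ∠ = arctan(1813/8) ≈ 89.75°
pole (s+50): 50 + j1813 → |·| = √(50²+1813²) = √3289469 ≈ 1813.7, ∠ = arctan(1813/50) ≈ 88.42°
pole (s+937): 937 + j1813 → |·| = √(937²+1813²) = √4164938 ≈ 2040.8, ∠ = arctan(1813/937) ≈ 62.67°
pole at origin: |s| = 1813, ∠ = 90.00° (in denominator)
|T| = 100 · 1813 / 6.7106e+09 ≈ 2.7017e-05
Gain = 20 log₁₀(2.7017e-05) ≈ -91.37 dB

-91.4 dB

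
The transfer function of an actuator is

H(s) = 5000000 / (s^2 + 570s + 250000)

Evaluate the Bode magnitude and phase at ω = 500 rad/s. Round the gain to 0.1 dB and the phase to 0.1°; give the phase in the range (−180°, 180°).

24.9 dB, -90.0°

At s = jω = j500:
quadratic: (j500)² + 570·j500 + 250000 = 0 + j285000 → |·| ≈ 2.85e+05, ∠ ≈ 90.00°
|H| = 5000000 / 2.85e+05 ≈ 17.544
Gain = 20 log₁₀(17.544) ≈ 24.88 dB
∠H = 0.00° − 90.00° = -90.00°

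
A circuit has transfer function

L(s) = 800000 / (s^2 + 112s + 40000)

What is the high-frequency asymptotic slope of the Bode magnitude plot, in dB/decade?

-40 dB/decade

Each pole contributes −20 dB/decade at high frequency; each zero contributes +20 dB/decade.
Net: 0 zero(s) − 2 pole(s) → -40 dB/decade.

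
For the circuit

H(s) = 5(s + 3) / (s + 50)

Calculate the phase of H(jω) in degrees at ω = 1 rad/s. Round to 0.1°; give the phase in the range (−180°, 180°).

17.3°

At s = jω = j1:
zero (s+3): 3 + j1 → |·| = √(3²+1²) = √10 ≈ 3.1623, ∠ = arctan(1/3) ≈ 18.43°
pole (s+50): 50 + j1 → |·| = √(50²+1²) = √2501 ≈ 50.01, ∠ = arctan(1/50) ≈ 1.15°
∠H = 18.43° − 1.15° = 17.28°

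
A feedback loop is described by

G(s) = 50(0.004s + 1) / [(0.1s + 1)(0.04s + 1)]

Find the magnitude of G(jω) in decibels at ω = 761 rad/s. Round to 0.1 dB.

At ω = 761 rad/s:
zero (1 + j761·0.004) = 1 + j3.044 → |·| ≈ 3.204, ∠ ≈ 71.81°
pole (1 + j761·0.1) = 1 + j76.1 → |·| ≈ 76.107, ∠ ≈ 89.25°
pole (1 + j761·0.04) = 1 + j30.44 → |·| ≈ 30.456, ∠ ≈ 88.12°
|G| = 50 · 3.204 / (76.107 · 30.456) ≈ 0.069114
Gain = 20 log₁₀(0.069114) ≈ -23.21 dB

-23.2 dB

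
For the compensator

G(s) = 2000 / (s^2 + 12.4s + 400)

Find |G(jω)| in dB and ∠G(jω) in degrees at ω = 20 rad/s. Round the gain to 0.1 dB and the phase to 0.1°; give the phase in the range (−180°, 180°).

18.1 dB, -90.0°

At s = jω = j20:
quadratic: (j20)² + 12.4·j20 + 400 = 0 + j248 → |·| ≈ 248, ∠ ≈ 90.00°
|G| = 2000 / 248 ≈ 8.0645
Gain = 20 log₁₀(8.0645) ≈ 18.13 dB
∠G = 0.00° − 90.00° = -90.00°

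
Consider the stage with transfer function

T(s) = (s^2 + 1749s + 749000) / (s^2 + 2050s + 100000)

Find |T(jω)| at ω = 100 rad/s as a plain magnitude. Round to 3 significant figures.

3.39

Substitute s = j100:
Numerator: (j100)^2 + 1749(j100) + 749000 = 739000 + j174900
Denominator: (j100)^2 + 2050(j100) + 100000 = 90000 + j205000
|N| = √(739000² + 174900²) ≈ 7.5941e+05, ∠N ≈ 13.32°
|D| = √(90000² + 205000²) ≈ 2.2389e+05, ∠D ≈ 66.30°
|T| = 7.5941e+05 / 2.2389e+05 ≈ 3.3919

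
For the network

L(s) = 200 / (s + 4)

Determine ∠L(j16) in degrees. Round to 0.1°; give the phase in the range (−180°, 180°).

-76.0°

At s = jω = j16:
pole (s+4): 4 + j16 → |·| = √(4²+16²) = √272 ≈ 16.492, ∠ = arctan(16/4) ≈ 75.96°
∠L = 0.00° − 75.96° = -75.96°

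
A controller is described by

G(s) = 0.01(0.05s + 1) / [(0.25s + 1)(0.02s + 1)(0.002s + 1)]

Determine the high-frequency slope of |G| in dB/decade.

Each pole contributes −20 dB/decade at high frequency; each zero contributes +20 dB/decade.
Net: 1 zero(s) − 3 pole(s) → -40 dB/decade.

-40 dB/decade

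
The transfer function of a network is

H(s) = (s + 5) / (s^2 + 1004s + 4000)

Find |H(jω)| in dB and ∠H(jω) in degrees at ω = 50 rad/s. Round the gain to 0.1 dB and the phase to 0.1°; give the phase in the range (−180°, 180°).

-60.0 dB, -4.0°

Substitute s = j50:
Numerator: (j50) + 5 = 5 + j50
Denominator: (j50)^2 + 1004(j50) + 4000 = 1500 + j50200
|N| = √(5² + 50²) ≈ 50.249, ∠N ≈ 84.29°
|D| = √(1500² + 50200²) ≈ 50222, ∠D ≈ 88.29°
|H| = 50.249 / 50222 ≈ 0.0010005
Gain = 20 log₁₀(0.0010005) ≈ -60.00 dB
∠H = 84.29° − 88.29° = -4.00°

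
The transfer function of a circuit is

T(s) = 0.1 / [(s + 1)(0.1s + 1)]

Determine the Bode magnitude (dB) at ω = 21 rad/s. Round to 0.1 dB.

-53.8 dB

At ω = 21 rad/s:
pole (1 + j21·1) = 1 + j21 → |·| ≈ 21.024, ∠ ≈ 87.27°
pole (1 + j21·0.1) = 1 + j2.1 → |·| ≈ 2.3259, ∠ ≈ 64.54°
|T| = 0.1 · 1 / (21.024 · 2.3259) ≈ 0.002045
Gain = 20 log₁₀(0.002045) ≈ -53.79 dB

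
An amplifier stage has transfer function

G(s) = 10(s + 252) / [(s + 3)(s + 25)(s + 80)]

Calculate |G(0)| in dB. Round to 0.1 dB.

-7.5 dB

G(0) = 10·252 / (3·25·80) ≈ 0.42
20 log₁₀(0.42) ≈ -7.54 dB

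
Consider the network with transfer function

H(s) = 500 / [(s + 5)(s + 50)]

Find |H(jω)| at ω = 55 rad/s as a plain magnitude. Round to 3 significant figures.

0.122

At s = jω = j55:
pole (s+5): 5 + j55 → |·| = √(5²+55²) = √3050 ≈ 55.227, ∠ = arctan(55/5) ≈ 84.81°
pole (s+50): 50 + j55 → |·| = √(50²+55²) = √5525 ≈ 74.33, ∠ = arctan(55/50) ≈ 47.73°
|H| = 500 / 4105 ≈ 0.1218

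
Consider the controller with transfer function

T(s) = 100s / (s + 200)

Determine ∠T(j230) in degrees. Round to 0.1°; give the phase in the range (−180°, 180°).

41.0°

At s = jω = j230:
zero at origin: s = j230 → |·| = 230, ∠ = 90.00°
pole (s+200): 200 + j230 → |·| = √(200²+230²) = √92900 ≈ 304.8, ∠ = arctan(230/200) ≈ 48.99°
∠T = 90.00° − 48.99° = 41.01°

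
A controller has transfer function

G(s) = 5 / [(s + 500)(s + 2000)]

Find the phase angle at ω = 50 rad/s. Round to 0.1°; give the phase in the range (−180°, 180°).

At s = jω = j50:
pole (s+500): 500 + j50 → |·| = √(500²+50²) = √252500 ≈ 502.49, ∠ = arctan(50/500) ≈ 5.71°
pole (s+2000): 2000 + j50 → |·| = √(2000²+50²) = √4002500 ≈ 2000.6, ∠ = arctan(50/2000) ≈ 1.43°
∠G = 0.00° − 7.14° = -7.14°

-7.1°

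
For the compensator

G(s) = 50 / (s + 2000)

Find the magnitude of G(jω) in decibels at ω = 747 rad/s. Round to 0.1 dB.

At s = jω = j747:
pole (s+2000): 2000 + j747 → |·| = √(2000²+747²) = √4558009 ≈ 2134.9, ∠ = arctan(747/2000) ≈ 20.48°
|G| = 50 / 2134.9 ≈ 0.02342
Gain = 20 log₁₀(0.02342) ≈ -32.61 dB

-32.6 dB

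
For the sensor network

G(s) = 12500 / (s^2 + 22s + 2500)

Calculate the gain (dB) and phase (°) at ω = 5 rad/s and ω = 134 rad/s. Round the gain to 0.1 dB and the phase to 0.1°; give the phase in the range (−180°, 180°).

ω = 5: 14.1 dB, -2.5°; ω = 134: -2.0 dB, -169.2°

At s = jω = j5:
quadratic: (j5)² + 22·j5 + 2500 = 2475 + j110 → |·| ≈ 2477.4, ∠ ≈ 2.54°
|G| = 12500 / 2477.4 ≈ 5.0456
Gain = 20 log₁₀(5.0456) ≈ 14.06 dB
∠G = 0.00° − 2.54° = -2.54°

At s = jω = j134:
quadratic: (j134)² + 22·j134 + 2500 = -15456 + j2948 → |·| ≈ 15735, ∠ ≈ 169.20°
|G| = 12500 / 15735 ≈ 0.79441
Gain = 20 log₁₀(0.79441) ≈ -2.00 dB
∠G = 0.00° − 169.20° = -169.20°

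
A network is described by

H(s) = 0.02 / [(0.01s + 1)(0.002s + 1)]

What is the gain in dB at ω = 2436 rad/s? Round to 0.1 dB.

-75.7 dB

At ω = 2436 rad/s:
pole (1 + j2436·0.01) = 1 + j24.36 → |·| ≈ 24.381, ∠ ≈ 87.65°
pole (1 + j2436·0.002) = 1 + j4.872 → |·| ≈ 4.9736, ∠ ≈ 78.40°
|H| = 0.02 · 1 / (24.381 · 4.9736) ≈ 0.00016493
Gain = 20 log₁₀(0.00016493) ≈ -75.65 dB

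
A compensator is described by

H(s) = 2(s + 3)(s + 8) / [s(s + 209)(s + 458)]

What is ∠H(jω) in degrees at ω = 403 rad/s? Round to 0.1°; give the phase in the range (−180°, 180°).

At s = jω = j403:
zero (s+3): 3 + j403 → |·| = √(3²+403²) = √162418 ≈ 403.01, ∠ = arctan(403/3) ≈ 89.57°
zero (s+8): 8 + j403 → |·| = √(8²+403²) = √162473 ≈ 403.08, ∠ = arctan(403/8) ≈ 88.86°
pole (s+209): 209 + j403 → |·| = √(209²+403²) = √206090 ≈ 453.97, ∠ = arctan(403/209) ≈ 62.59°
pole (s+458): 458 + j403 → |·| = √(458²+403²) = √372173 ≈ 610.06, ∠ = arctan(403/458) ≈ 41.34°
pole at origin: |s| = 403, ∠ = 90.00° (in denominator)
∠H = 178.43° − 193.93° = -15.50°

-15.5°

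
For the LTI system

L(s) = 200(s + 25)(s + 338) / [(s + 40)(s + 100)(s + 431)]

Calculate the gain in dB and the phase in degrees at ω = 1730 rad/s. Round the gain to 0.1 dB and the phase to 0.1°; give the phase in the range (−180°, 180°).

-18.9 dB, -83.3°

At s = jω = j1730:
zero (s+25): 25 + j1730 → |·| = √(25²+1730²) = √2993525 ≈ 1730.2, ∠ = arctan(1730/25) ≈ 89.17°
zero (s+338): 338 + j1730 → |·| = √(338²+1730²) = √3107144 ≈ 1762.7, ∠ = arctan(1730/338) ≈ 78.95°
pole (s+40): 40 + j1730 → |·| = √(40²+1730²) = √2994500 ≈ 1730.5, ∠ = arctan(1730/40) ≈ 88.68°
pole (s+100): 100 + j1730 → |·| = √(100²+1730²) = √3002900 ≈ 1732.9, ∠ = arctan(1730/100) ≈ 86.69°
pole (s+431): 431 + j1730 → |·| = √(431²+1730²) = √3178661 ≈ 1782.9, ∠ = arctan(1730/431) ≈ 76.01°
|L| = 200 · 3.0498e+06 / 5.3465e+09 ≈ 0.11409
Gain = 20 log₁₀(0.11409) ≈ -18.86 dB
∠L = 168.12° − 251.38° = -83.26°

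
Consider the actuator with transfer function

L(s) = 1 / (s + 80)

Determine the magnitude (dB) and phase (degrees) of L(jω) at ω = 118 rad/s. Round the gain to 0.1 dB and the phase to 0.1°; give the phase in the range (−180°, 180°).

Substitute s = j118:
Numerator: 1 = 1 + j0
Denominator: (j118) + 80 = 80 + j118
|N| = √(1² + 0²) ≈ 1, ∠N ≈ 0.00°
|D| = √(80² + 118²) ≈ 142.56, ∠D ≈ 55.86°
|L| = 1 / 142.56 ≈ 0.0070146
Gain = 20 log₁₀(0.0070146) ≈ -43.08 dB
∠L = 0.00° − 55.86° = -55.86°

-43.1 dB, -55.9°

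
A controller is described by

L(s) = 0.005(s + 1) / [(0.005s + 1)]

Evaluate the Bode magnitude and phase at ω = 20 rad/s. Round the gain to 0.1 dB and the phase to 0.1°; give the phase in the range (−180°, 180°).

-20.0 dB, 81.4°

At ω = 20 rad/s:
zero (1 + j20·1) = 1 + j20 → |·| ≈ 20.025, ∠ ≈ 87.14°
pole (1 + j20·0.005) = 1 + j0.1 → |·| ≈ 1.005, ∠ ≈ 5.71°
|L| = 0.005 · 20.025 / (1.005) ≈ 0.099627
Gain = 20 log₁₀(0.099627) ≈ -20.03 dB
∠L = (87.14°) − (5.71°) = 81.43°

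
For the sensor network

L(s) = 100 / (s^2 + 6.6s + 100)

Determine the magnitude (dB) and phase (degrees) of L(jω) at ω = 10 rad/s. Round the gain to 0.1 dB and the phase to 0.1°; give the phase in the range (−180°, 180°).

3.6 dB, -90.0°

At s = jω = j10:
quadratic: (j10)² + 6.6·j10 + 100 = 0 + j66 → |·| ≈ 66, ∠ ≈ 90.00°
|L| = 100 / 66 ≈ 1.5152
Gain = 20 log₁₀(1.5152) ≈ 3.61 dB
∠L = 0.00° − 90.00° = -90.00°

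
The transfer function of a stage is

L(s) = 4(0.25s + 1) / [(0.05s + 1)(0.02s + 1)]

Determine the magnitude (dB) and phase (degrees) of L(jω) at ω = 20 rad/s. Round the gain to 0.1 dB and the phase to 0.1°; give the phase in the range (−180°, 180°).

At ω = 20 rad/s:
zero (1 + j20·0.25) = 1 + j5 → |·| ≈ 5.099, ∠ ≈ 78.69°
pole (1 + j20·0.05) = 1 + j1 → |·| ≈ 1.4142, ∠ ≈ 45.00°
pole (1 + j20·0.02) = 1 + j0.4 → |·| ≈ 1.077, ∠ ≈ 21.80°
|L| = 4 · 5.099 / (1.4142 · 1.077) ≈ 13.391
Gain = 20 log₁₀(13.391) ≈ 22.54 dB
∠L = (78.69°) − (45.00° + 21.80°) = 11.89°

22.5 dB, 11.9°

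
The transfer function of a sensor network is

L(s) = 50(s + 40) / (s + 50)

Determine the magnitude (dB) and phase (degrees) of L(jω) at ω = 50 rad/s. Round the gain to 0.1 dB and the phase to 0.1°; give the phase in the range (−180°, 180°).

33.1 dB, 6.3°

At s = jω = j50:
zero (s+40): 40 + j50 → |·| = √(40²+50²) = √4100 ≈ 64.031, ∠ = arctan(50/40) ≈ 51.34°
pole (s+50): 50 + j50 → |·| = √(50²+50²) = √5000 ≈ 70.711, ∠ = arctan(50/50) ≈ 45.00°
|L| = 50 · 64.031 / 70.711 ≈ 45.277
Gain = 20 log₁₀(45.277) ≈ 33.12 dB
∠L = 51.34° − 45.00° = 6.34°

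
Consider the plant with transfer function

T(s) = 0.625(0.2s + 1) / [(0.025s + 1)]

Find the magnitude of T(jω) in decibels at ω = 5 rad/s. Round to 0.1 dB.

-1.1 dB

At ω = 5 rad/s:
zero (1 + j5·0.2) = 1 + j1 → |·| ≈ 1.4142, ∠ ≈ 45.00°
pole (1 + j5·0.025) = 1 + j0.125 → |·| ≈ 1.0078, ∠ ≈ 7.13°
|T| = 0.625 · 1.4142 / (1.0078) ≈ 0.87703
Gain = 20 log₁₀(0.87703) ≈ -1.14 dB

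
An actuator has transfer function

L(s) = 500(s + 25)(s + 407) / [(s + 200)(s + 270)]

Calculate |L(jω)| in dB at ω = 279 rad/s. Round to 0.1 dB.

At s = jω = j279:
zero (s+25): 25 + j279 → |·| = √(25²+279²) = √78466 ≈ 280.12, ∠ = arctan(279/25) ≈ 84.88°
zero (s+407): 407 + j279 → |·| = √(407²+279²) = √243490 ≈ 493.45, ∠ = arctan(279/407) ≈ 34.43°
pole (s+200): 200 + j279 → |·| = √(200²+279²) = √117841 ≈ 343.28, ∠ = arctan(279/200) ≈ 54.37°
pole (s+270): 270 + j279 → |·| = √(270²+279²) = √150741 ≈ 388.25, ∠ = arctan(279/270) ≈ 45.94°
|L| = 500 · 1.3823e+05 / 1.3328e+05 ≈ 518.57
Gain = 20 log₁₀(518.57) ≈ 54.30 dB

54.3 dB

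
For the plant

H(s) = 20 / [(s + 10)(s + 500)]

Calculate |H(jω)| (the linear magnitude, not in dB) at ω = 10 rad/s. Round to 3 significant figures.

At s = jω = j10:
pole (s+10): 10 + j10 → |·| = √(10²+10²) = √200 ≈ 14.142, ∠ = arctan(10/10) ≈ 45.00°
pole (s+500): 500 + j10 → |·| = √(500²+10²) = √250100 ≈ 500.1, ∠ = arctan(10/500) ≈ 1.15°
|H| = 20 / 7072.4 ≈ 0.0028279

0.00283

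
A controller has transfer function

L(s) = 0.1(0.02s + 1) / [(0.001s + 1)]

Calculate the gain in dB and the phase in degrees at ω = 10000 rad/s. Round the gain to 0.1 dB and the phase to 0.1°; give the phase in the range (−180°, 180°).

6.0 dB, 5.4°

At ω = 10000 rad/s:
zero (1 + j10000·0.02) = 1 + j200 → |·| ≈ 200, ∠ ≈ 89.71°
pole (1 + j10000·0.001) = 1 + j10 → |·| ≈ 10.05, ∠ ≈ 84.29°
|L| = 0.1 · 200 / (10.05) ≈ 1.99
Gain = 20 log₁₀(1.99) ≈ 5.98 dB
∠L = (89.71°) − (84.29°) = 5.42°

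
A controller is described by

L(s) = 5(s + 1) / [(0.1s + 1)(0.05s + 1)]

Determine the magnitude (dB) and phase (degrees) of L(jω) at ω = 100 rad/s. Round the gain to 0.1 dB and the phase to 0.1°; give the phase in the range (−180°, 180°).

19.8 dB, -73.6°

At ω = 100 rad/s:
zero (1 + j100·1) = 1 + j100 → |·| ≈ 100, ∠ ≈ 89.43°
pole (1 + j100·0.1) = 1 + j10 → |·| ≈ 10.05, ∠ ≈ 84.29°
pole (1 + j100·0.05) = 1 + j5 → |·| ≈ 5.099, ∠ ≈ 78.69°
|L| = 5 · 100 / (10.05 · 5.099) ≈ 9.7571
Gain = 20 log₁₀(9.7571) ≈ 19.79 dB
∠L = (89.43°) − (84.29° + 78.69°) = -73.55°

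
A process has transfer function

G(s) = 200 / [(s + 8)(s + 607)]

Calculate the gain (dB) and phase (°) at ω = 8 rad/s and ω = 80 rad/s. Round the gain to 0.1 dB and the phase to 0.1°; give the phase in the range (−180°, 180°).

At s = jω = j8:
pole (s+8): 8 + j8 → |·| = √(8²+8²) = √128 ≈ 11.314, ∠ = arctan(8/8) ≈ 45.00°
pole (s+607): 607 + j8 → |·| = √(607²+8²) = √368513 ≈ 607.05, ∠ = arctan(8/607) ≈ 0.76°
|G| = 200 / 6868.2 ≈ 0.02912
Gain = 20 log₁₀(0.02912) ≈ -30.72 dB
∠G = 0.00° − 45.76° = -45.76°

At s = jω = j80:
pole (s+8): 8 + j80 → |·| = √(8²+80²) = √6464 ≈ 80.399, ∠ = arctan(80/8) ≈ 84.29°
pole (s+607): 607 + j80 → |·| = √(607²+80²) = √374849 ≈ 612.25, ∠ = arctan(80/607) ≈ 7.51°
|G| = 200 / 49224 ≈ 0.0040631
Gain = 20 log₁₀(0.0040631) ≈ -47.82 dB
∠G = 0.00° − 91.80° = -91.80°

ω = 8: -30.7 dB, -45.8°; ω = 80: -47.8 dB, -91.8°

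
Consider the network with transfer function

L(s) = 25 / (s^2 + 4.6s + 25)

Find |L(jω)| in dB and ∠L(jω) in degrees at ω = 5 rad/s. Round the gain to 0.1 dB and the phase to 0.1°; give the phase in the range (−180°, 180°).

0.7 dB, -90.0°

At s = jω = j5:
quadratic: (j5)² + 4.6·j5 + 25 = 0 + j23 → |·| ≈ 23, ∠ ≈ 90.00°
|L| = 25 / 23 ≈ 1.087
Gain = 20 log₁₀(1.087) ≈ 0.72 dB
∠L = 0.00° − 90.00° = -90.00°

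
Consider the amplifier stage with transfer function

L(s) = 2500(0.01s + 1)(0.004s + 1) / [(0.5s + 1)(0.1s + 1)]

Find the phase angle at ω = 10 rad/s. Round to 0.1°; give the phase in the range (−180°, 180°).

-115.7°

At ω = 10 rad/s:
zero (1 + j10·0.01) = 1 + j0.1 → |·| ≈ 1.005, ∠ ≈ 5.71°
zero (1 + j10·0.004) = 1 + j0.04 → |·| ≈ 1.0008, ∠ ≈ 2.29°
pole (1 + j10·0.5) = 1 + j5 → |·| ≈ 5.099, ∠ ≈ 78.69°
pole (1 + j10·0.1) = 1 + j1 → |·| ≈ 1.4142, ∠ ≈ 45.00°
∠L = (5.71° + 2.29°) − (78.69° + 45.00°) = -115.69°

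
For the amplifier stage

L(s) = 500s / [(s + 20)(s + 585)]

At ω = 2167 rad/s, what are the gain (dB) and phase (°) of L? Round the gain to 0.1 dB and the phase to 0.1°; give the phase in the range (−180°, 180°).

-13.0 dB, -74.4°

At s = jω = j2167:
zero at origin: s = j2167 → |·| = 2167, ∠ = 90.00°
pole (s+20): 20 + j2167 → |·| = √(20²+2167²) = √4696289 ≈ 2167.1, ∠ = arctan(2167/20) ≈ 89.47°
pole (s+585): 585 + j2167 → |·| = √(585²+2167²) = √5038114 ≈ 2244.6, ∠ = arctan(2167/585) ≈ 74.89°
|L| = 500 · 2167 / 4.8643e+06 ≈ 0.22275
Gain = 20 log₁₀(0.22275) ≈ -13.04 dB
∠L = 90.00° − 164.36° = -74.36°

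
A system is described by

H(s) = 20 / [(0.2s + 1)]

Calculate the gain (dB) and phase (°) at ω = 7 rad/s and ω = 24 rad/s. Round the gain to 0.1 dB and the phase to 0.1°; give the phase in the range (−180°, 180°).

ω = 7: 21.3 dB, -54.5°; ω = 24: 12.2 dB, -78.2°

At ω = 7 rad/s:
pole (1 + j7·0.2) = 1 + j1.4 → |·| ≈ 1.7205, ∠ ≈ 54.46°
|H| = 20 · 1 / (1.7205) ≈ 11.625
Gain = 20 log₁₀(11.625) ≈ 21.31 dB
∠H = (0°) − (54.46°) = -54.46°

At ω = 24 rad/s:
pole (1 + j24·0.2) = 1 + j4.8 → |·| ≈ 4.9031, ∠ ≈ 78.23°
|H| = 20 · 1 / (4.9031) ≈ 4.0791
Gain = 20 log₁₀(4.0791) ≈ 12.21 dB
∠H = (0°) − (78.23°) = -78.23°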